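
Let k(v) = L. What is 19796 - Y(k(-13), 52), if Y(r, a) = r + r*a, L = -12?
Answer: 20432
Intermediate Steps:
k(v) = -12
Y(r, a) = r + a*r
19796 - Y(k(-13), 52) = 19796 - (-12)*(1 + 52) = 19796 - (-12)*53 = 19796 - 1*(-636) = 19796 + 636 = 20432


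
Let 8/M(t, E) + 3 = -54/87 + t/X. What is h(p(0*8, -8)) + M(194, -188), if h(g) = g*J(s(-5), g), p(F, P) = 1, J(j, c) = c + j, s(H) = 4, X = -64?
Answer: 23441/6173 ≈ 3.7973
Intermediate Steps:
M(t, E) = 8/(-105/29 - t/64) (M(t, E) = 8/(-3 + (-54/87 + t/(-64))) = 8/(-3 + (-54*1/87 + t*(-1/64))) = 8/(-3 + (-18/29 - t/64)) = 8/(-105/29 - t/64))
h(g) = g*(4 + g) (h(g) = g*(g + 4) = g*(4 + g))
h(p(0*8, -8)) + M(194, -188) = 1*(4 + 1) - 14848/(6720 + 29*194) = 1*5 - 14848/(6720 + 5626) = 5 - 14848/12346 = 5 - 14848*1/12346 = 5 - 7424/6173 = 23441/6173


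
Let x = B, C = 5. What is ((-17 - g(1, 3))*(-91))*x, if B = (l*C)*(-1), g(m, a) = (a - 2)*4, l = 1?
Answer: -9555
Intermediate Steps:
g(m, a) = -8 + 4*a (g(m, a) = (-2 + a)*4 = -8 + 4*a)
B = -5 (B = (1*5)*(-1) = 5*(-1) = -5)
x = -5
((-17 - g(1, 3))*(-91))*x = ((-17 - (-8 + 4*3))*(-91))*(-5) = ((-17 - (-8 + 12))*(-91))*(-5) = ((-17 - 1*4)*(-91))*(-5) = ((-17 - 4)*(-91))*(-5) = -21*(-91)*(-5) = 1911*(-5) = -9555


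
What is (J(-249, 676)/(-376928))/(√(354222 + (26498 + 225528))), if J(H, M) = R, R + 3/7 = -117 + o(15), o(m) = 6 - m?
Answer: 885*√151562/799791461504 ≈ 4.3079e-7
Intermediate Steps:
R = -885/7 (R = -3/7 + (-117 + (6 - 1*15)) = -3/7 + (-117 + (6 - 15)) = -3/7 + (-117 - 9) = -3/7 - 126 = -885/7 ≈ -126.43)
J(H, M) = -885/7
(J(-249, 676)/(-376928))/(√(354222 + (26498 + 225528))) = (-885/7/(-376928))/(√(354222 + (26498 + 225528))) = (-885/7*(-1/376928))/(√(354222 + 252026)) = 885/(2638496*(√606248)) = 885/(2638496*((2*√151562))) = 885*(√151562/303124)/2638496 = 885*√151562/799791461504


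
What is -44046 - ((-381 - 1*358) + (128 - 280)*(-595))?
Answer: -133747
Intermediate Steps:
-44046 - ((-381 - 1*358) + (128 - 280)*(-595)) = -44046 - ((-381 - 358) - 152*(-595)) = -44046 - (-739 + 90440) = -44046 - 1*89701 = -44046 - 89701 = -133747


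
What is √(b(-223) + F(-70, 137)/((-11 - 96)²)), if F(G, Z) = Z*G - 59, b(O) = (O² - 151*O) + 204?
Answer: √957195445/107 ≈ 289.15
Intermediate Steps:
b(O) = 204 + O² - 151*O
F(G, Z) = -59 + G*Z (F(G, Z) = G*Z - 59 = -59 + G*Z)
√(b(-223) + F(-70, 137)/((-11 - 96)²)) = √((204 + (-223)² - 151*(-223)) + (-59 - 70*137)/((-11 - 96)²)) = √((204 + 49729 + 33673) + (-59 - 9590)/((-107)²)) = √(83606 - 9649/11449) = √(957195445/11449) = √957195445/107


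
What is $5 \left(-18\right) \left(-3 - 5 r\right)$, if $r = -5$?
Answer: $-1980$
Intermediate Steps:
$5 \left(-18\right) \left(-3 - 5 r\right) = 5 \left(-18\right) \left(-3 - -25\right) = - 90 \left(-3 + 25\right) = \left(-90\right) 22 = -1980$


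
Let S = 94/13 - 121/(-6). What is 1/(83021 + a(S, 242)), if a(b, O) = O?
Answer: 1/83263 ≈ 1.2010e-5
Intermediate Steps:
S = 2137/78 (S = 94*(1/13) - 121*(-⅙) = 94/13 + 121/6 = 2137/78 ≈ 27.397)
1/(83021 + a(S, 242)) = 1/(83021 + 242) = 1/83263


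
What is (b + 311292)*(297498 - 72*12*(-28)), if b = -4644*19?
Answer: 71754884640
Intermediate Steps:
b = -88236
(b + 311292)*(297498 - 72*12*(-28)) = (-88236 + 311292)*(297498 - 72*12*(-28)) = 223056*(297498 - 864*(-28)) = 223056*(297498 + 24192) = 223056*321690 = 71754884640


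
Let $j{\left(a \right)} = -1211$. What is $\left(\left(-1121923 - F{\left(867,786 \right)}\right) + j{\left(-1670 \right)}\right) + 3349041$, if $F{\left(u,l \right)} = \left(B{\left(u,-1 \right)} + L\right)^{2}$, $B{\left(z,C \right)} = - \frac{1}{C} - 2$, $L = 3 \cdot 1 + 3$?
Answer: $2225882$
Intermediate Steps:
$L = 6$ ($L = 3 + 3 = 6$)
$B{\left(z,C \right)} = -2 - \frac{1}{C}$ ($B{\left(z,C \right)} = - \frac{1}{C} - 2 = -2 - \frac{1}{C}$)
$F{\left(u,l \right)} = 25$ ($F{\left(u,l \right)} = \left(\left(-2 - \frac{1}{-1}\right) + 6\right)^{2} = \left(\left(-2 - -1\right) + 6\right)^{2} = \left(\left(-2 + 1\right) + 6\right)^{2} = \left(-1 + 6\right)^{2} = 5^{2} = 25$)
$\left(\left(-1121923 - F{\left(867,786 \right)}\right) + j{\left(-1670 \right)}\right) + 3349041 = \left(\left(-1121923 - 25\right) - 1211\right) + 3349041 = \left(-1121948 - 1211\right) + 3349041 = -1123159 + 3349041 = 2225882$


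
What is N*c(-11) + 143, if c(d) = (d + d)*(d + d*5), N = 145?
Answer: 210683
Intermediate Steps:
c(d) = 12*d² (c(d) = (2*d)*(d + 5*d) = (2*d)*(6*d) = 12*d²)
N*c(-11) + 143 = 145*(12*(-11)²) + 143 = 145*(12*121) + 143 = 145*1452 + 143 = 210540 + 143 = 210683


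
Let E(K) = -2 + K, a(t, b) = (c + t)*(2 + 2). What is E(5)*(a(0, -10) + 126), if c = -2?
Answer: 354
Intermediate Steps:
a(t, b) = -8 + 4*t (a(t, b) = (-2 + t)*(2 + 2) = (-2 + t)*4 = -8 + 4*t)
E(5)*(a(0, -10) + 126) = (-2 + 5)*((-8 + 4*0) + 126) = 3*((-8 + 0) + 126) = 3*(-8 + 126) = 3*118 = 354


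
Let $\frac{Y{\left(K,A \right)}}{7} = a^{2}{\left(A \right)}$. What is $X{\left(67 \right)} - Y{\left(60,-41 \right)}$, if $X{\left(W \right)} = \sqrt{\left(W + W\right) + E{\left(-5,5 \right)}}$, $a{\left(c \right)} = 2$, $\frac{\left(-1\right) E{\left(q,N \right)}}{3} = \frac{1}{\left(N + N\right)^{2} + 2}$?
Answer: $-28 + \frac{\sqrt{154870}}{34} \approx -16.425$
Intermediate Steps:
$E{\left(q,N \right)} = - \frac{3}{2 + 4 N^{2}}$ ($E{\left(q,N \right)} = - \frac{3}{\left(N + N\right)^{2} + 2} = - \frac{3}{\left(2 N\right)^{2} + 2} = - \frac{3}{4 N^{2} + 2} = - \frac{3}{2 + 4 N^{2}}$)
$Y{\left(K,A \right)} = 28$ ($Y{\left(K,A \right)} = 7 \cdot 2^{2} = 7 \cdot 4 = 28$)
$X{\left(W \right)} = \sqrt{- \frac{1}{34} + 2 W}$ ($X{\left(W \right)} = \sqrt{\left(W + W\right) - \frac{3}{2 + 4 \cdot 5^{2}}} = \sqrt{2 W - \frac{3}{2 + 4 \cdot 25}} = \sqrt{2 W - \frac{3}{2 + 100}} = \sqrt{2 W - \frac{3}{102}} = \sqrt{2 W - \frac{1}{34}} = \sqrt{- \frac{1}{34} + 2 W}$)
$X{\left(67 \right)} - Y{\left(60,-41 \right)} = \frac{\sqrt{-34 + 2312 \cdot 67}}{34} - 28 = \frac{\sqrt{-34 + 154904}}{34} - 28 = \frac{\sqrt{154870}}{34} - 28 = -28 + \frac{\sqrt{154870}}{34}$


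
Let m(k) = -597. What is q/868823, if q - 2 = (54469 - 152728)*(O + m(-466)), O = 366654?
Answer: -35968394761/868823 ≈ -41399.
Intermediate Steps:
q = -35968394761 (q = 2 + (54469 - 152728)*(366654 - 597) = 2 - 98259*366057 = 2 - 35968394763 = -35968394761)
q/868823 = -35968394761/868823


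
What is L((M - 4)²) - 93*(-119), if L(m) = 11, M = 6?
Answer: 11078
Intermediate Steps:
L((M - 4)²) - 93*(-119) = 11 - 93*(-119) = 11 + 11067 = 11078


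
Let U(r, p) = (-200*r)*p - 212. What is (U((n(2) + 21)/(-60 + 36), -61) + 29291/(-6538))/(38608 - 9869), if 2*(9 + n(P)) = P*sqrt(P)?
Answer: -41297147/187895582 - 1525*sqrt(2)/86217 ≈ -0.24480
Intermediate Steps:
n(P) = -9 + P**(3/2)/2 (n(P) = -9 + (P*sqrt(P))/2 = -9 + P**(3/2)/2)
U(r, p) = -212 - 200*p*r (U(r, p) = -200*p*r - 212 = -212 - 200*p*r)
(U((n(2) + 21)/(-60 + 36), -61) + 29291/(-6538))/(38608 - 9869) = ((-212 - 200*(-61)*((-9 + 2**(3/2)/2) + 21)/(-60 + 36)) + 29291/(-6538))/(38608 - 9869) = ((-212 - 200*(-61)*((-9 + (2*sqrt(2))/2) + 21)/(-24)) + 29291*(-1/6538))/28739 = ((-212 - 200*(-61)*((-9 + sqrt(2)) + 21)*(-1/24)) - 29291/6538)*(1/28739) = ((-212 - 200*(-61)*(12 + sqrt(2))*(-1/24)) - 29291/6538)*(1/28739) = ((-212 - 200*(-61)*(-1/2 - sqrt(2)/24)) - 29291/6538)*(1/28739) = ((-212 + (-6100 - 1525*sqrt(2)/3)) - 29291/6538)*(1/28739) = ((-6312 - 1525*sqrt(2)/3) - 29291/6538)*(1/28739) = (-41297147/6538 - 1525*sqrt(2)/3)*(1/28739) = -41297147/187895582 - 1525*sqrt(2)/86217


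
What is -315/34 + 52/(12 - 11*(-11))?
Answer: -40127/4522 ≈ -8.8737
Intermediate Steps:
-315/34 + 52/(12 - 11*(-11)) = -315*1/34 + 52/(12 + 121) = -315/34 + 52/133 = -40127/4522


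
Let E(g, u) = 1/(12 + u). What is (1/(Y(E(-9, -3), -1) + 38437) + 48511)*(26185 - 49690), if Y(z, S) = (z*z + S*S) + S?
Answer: -3550055356038795/3113398 ≈ -1.1403e+9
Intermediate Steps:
Y(z, S) = S + S² + z² (Y(z, S) = (z² + S²) + S = (S² + z²) + S = S + S² + z²)
(1/(Y(E(-9, -3), -1) + 38437) + 48511)*(26185 - 49690) = (1/((-1 + (-1)² + (1/(12 - 3))²) + 38437) + 48511)*(26185 - 49690) = (1/((-1 + 1 + (1/9)²) + 38437) + 48511)*(-23505) = (1/((-1 + 1 + (⅑)²) + 38437) + 48511)*(-23505) = (1/((-1 + 1 + 1/81) + 38437) + 48511)*(-23505) = (1/(1/81 + 38437) + 48511)*(-23505) = (1/(3113398/81) + 48511)*(-23505) = (81/3113398 + 48511)*(-23505) = (151034050459/3113398)*(-23505) = -3550055356038795/3113398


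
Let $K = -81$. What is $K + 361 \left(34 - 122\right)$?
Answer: $-31849$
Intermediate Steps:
$K + 361 \left(34 - 122\right) = -81 + 361 \left(34 - 122\right) = -81 + 361 \left(-88\right) = -81 - 31768 = -31849$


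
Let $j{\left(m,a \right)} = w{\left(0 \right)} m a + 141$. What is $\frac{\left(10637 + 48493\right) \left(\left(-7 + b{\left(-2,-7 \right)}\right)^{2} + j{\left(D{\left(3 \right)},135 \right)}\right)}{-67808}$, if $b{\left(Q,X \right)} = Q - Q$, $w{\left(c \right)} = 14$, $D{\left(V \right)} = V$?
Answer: $- \frac{43312725}{8476} \approx -5110.0$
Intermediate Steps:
$b{\left(Q,X \right)} = 0$
$j{\left(m,a \right)} = 141 + 14 a m$ ($j{\left(m,a \right)} = 14 m a + 141 = 14 a m + 141 = 141 + 14 a m$)
$\frac{\left(10637 + 48493\right) \left(\left(-7 + b{\left(-2,-7 \right)}\right)^{2} + j{\left(D{\left(3 \right)},135 \right)}\right)}{-67808} = \frac{\left(10637 + 48493\right) \left(\left(-7 + 0\right)^{2} + \left(141 + 14 \cdot 135 \cdot 3\right)\right)}{-67808} = 59130 \left(\left(-7\right)^{2} + \left(141 + 5670\right)\right) \left(- \frac{1}{67808}\right) = 59130 \left(49 + 5811\right) \left(- \frac{1}{67808}\right) = 59130 \cdot 5860 \left(- \frac{1}{67808}\right) = 346501800 \left(- \frac{1}{67808}\right) = - \frac{43312725}{8476}$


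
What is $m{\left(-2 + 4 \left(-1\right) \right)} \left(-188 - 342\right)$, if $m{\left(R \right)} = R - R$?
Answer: $0$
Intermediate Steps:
$m{\left(R \right)} = 0$
$m{\left(-2 + 4 \left(-1\right) \right)} \left(-188 - 342\right) = 0 \left(-188 - 342\right) = 0 \left(-530\right) = 0$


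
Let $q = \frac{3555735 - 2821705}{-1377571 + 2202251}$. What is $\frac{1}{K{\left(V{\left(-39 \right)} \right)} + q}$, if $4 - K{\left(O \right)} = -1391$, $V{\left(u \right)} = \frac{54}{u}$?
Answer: $\frac{82468}{115116263} \approx 0.00071639$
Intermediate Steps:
$K{\left(O \right)} = 1395$ ($K{\left(O \right)} = 4 - -1391 = 4 + 1391 = 1395$)
$q = \frac{73403}{82468}$ ($q = \frac{734030}{824680} = 734030 \cdot \frac{1}{824680} = \frac{73403}{82468} \approx 0.89008$)
$\frac{1}{K{\left(V{\left(-39 \right)} \right)} + q} = \frac{1}{1395 + \frac{73403}{82468}} = \frac{1}{\frac{115116263}{82468}} = \frac{82468}{115116263}$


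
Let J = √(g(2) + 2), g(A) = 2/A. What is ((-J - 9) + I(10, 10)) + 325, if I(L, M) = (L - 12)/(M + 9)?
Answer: 6002/19 - √3 ≈ 314.16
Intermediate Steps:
I(L, M) = (-12 + L)/(9 + M)
J = √3 (J = √(2/2 + 2) = √(2*(½) + 2) = √(1 + 2) = √3 ≈ 1.7320)
((-J - 9) + I(10, 10)) + 325 = ((-√3 - 9) + (-12 + 10)/(9 + 10)) + 325 = ((-9 - √3) - 2/19) + 325 = (-173/19 - √3) + 325 = 6002/19 - √3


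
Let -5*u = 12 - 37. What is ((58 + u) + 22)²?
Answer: 7225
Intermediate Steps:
u = 5 (u = -(12 - 37)/5 = -⅕*(-25) = 5)
((58 + u) + 22)² = ((58 + 5) + 22)² = (63 + 22)² = 85² = 7225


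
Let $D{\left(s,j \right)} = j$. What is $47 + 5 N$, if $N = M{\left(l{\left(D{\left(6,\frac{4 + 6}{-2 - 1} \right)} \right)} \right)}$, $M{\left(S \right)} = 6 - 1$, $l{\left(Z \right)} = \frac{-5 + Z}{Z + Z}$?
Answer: $72$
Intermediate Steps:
$l{\left(Z \right)} = \frac{-5 + Z}{2 Z}$
$M{\left(S \right)} = 5$ ($M{\left(S \right)} = 6 - 1 = 5$)
$N = 5$
$47 + 5 N = 47 + 5 \cdot 5 = 47 + 25 = 72$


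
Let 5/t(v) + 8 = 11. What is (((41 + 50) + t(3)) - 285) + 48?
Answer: -433/3 ≈ -144.33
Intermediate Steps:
t(v) = 5/3 (t(v) = 5/(-8 + 11) = 5/3)
(((41 + 50) + t(3)) - 285) + 48 = (((41 + 50) + 5/3) - 285) + 48 = ((91 + 5/3) - 285) + 48 = (278/3 - 285) + 48 = -577/3 + 48 = -433/3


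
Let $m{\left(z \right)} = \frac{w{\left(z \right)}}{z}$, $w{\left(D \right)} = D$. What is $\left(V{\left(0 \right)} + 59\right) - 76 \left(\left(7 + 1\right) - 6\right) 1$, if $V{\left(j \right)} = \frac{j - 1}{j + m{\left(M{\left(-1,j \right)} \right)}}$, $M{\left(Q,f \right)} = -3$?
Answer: $-94$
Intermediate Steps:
$m{\left(z \right)} = 1$ ($m{\left(z \right)} = \frac{z}{z} = 1$)
$V{\left(j \right)} = \frac{-1 + j}{1 + j}$ ($V{\left(j \right)} = \frac{j - 1}{j + 1} = \frac{-1 + j}{1 + j}$)
$\left(V{\left(0 \right)} + 59\right) - 76 \left(\left(7 + 1\right) - 6\right) 1 = \left(\frac{-1 + 0}{1 + 0} + 59\right) - 76 \left(\left(7 + 1\right) - 6\right) 1 = \left(1^{-1} \left(-1\right) + 59\right) - 76 \left(8 - 6\right) 1 = \left(1 \left(-1\right) + 59\right) - 76 \cdot 2 \cdot 1 = \left(-1 + 59\right) - 152 = 58 - 152 = -94$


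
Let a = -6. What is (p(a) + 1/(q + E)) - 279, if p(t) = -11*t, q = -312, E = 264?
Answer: -10225/48 ≈ -213.02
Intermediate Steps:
(p(a) + 1/(q + E)) - 279 = (-11*(-6) + 1/(-312 + 264)) - 279 = (66 + 1/(-48)) - 279 = (66 - 1/48) - 279 = 3167/48 - 279 = -10225/48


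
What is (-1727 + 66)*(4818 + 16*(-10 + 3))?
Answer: -7816666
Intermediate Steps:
(-1727 + 66)*(4818 + 16*(-10 + 3)) = -1661*(4818 + 16*(-7)) = -1661*(4818 - 112) = -1661*4706 = -7816666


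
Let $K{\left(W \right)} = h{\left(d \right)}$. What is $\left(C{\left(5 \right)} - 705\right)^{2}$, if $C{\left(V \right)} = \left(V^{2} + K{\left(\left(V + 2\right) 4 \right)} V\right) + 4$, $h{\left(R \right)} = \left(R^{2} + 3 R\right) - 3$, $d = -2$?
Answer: $491401$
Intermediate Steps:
$h{\left(R \right)} = -3 + R^{2} + 3 R$
$K{\left(W \right)} = -5$ ($K{\left(W \right)} = -3 + \left(-2\right)^{2} + 3 \left(-2\right) = -3 + 4 - 6 = -5$)
$C{\left(V \right)} = 4 + V^{2} - 5 V$ ($C{\left(V \right)} = \left(V^{2} - 5 V\right) + 4 = 4 + V^{2} - 5 V$)
$\left(C{\left(5 \right)} - 705\right)^{2} = \left(\left(4 + 5^{2} - 25\right) - 705\right)^{2} = \left(\left(4 + 25 - 25\right) - 705\right)^{2} = \left(4 - 705\right)^{2} = \left(-701\right)^{2} = 491401$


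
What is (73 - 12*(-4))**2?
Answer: 14641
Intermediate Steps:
(73 - 12*(-4))**2 = (73 + 48)**2 = 121**2 = 14641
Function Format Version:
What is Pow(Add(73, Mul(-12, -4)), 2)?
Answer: 14641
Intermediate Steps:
Pow(Add(73, Mul(-12, -4)), 2) = Pow(Add(73, 48), 2) = Pow(121, 2) = 14641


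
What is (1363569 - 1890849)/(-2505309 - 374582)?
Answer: 527280/2879891 ≈ 0.18309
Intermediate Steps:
(1363569 - 1890849)/(-2505309 - 374582) = -527280/(-2879891) = -527280*(-1/2879891) = 527280/2879891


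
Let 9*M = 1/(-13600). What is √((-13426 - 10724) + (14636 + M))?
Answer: I*√39593462434/2040 ≈ 97.54*I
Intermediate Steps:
M = -1/122400 (M = (⅑)/(-13600) = (⅑)*(-1/13600) = -1/122400 ≈ -8.1699e-6)
√((-13426 - 10724) + (14636 + M)) = √((-13426 - 10724) + (14636 - 1/122400)) = √(-24150 + 1791446399/122400) = √(-1164513601/122400) = I*√39593462434/2040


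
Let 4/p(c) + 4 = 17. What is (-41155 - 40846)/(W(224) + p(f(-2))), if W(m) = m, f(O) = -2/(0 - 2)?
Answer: -1066013/2916 ≈ -365.57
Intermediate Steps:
f(O) = 1 (f(O) = -2/(-2) = -2*(-½) = 1)
p(c) = 4/13 (p(c) = 4/(-4 + 17) = 4/13)
(-41155 - 40846)/(W(224) + p(f(-2))) = (-41155 - 40846)/(224 + 4/13) = -82001/2916/13 = -82001*13/2916 = -1066013/2916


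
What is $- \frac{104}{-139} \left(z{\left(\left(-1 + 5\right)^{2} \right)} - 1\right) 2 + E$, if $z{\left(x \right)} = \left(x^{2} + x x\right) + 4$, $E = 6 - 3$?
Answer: $\frac{107537}{139} \approx 773.65$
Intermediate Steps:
$E = 3$ ($E = 6 - 3 = 3$)
$z{\left(x \right)} = 4 + 2 x^{2}$ ($z{\left(x \right)} = \left(x^{2} + x^{2}\right) + 4 = 2 x^{2} + 4 = 4 + 2 x^{2}$)
$- \frac{104}{-139} \left(z{\left(\left(-1 + 5\right)^{2} \right)} - 1\right) 2 + E = - \frac{104}{-139} \left(\left(4 + 2 \left(\left(-1 + 5\right)^{2}\right)^{2}\right) - 1\right) 2 + 3 = \left(-104\right) \left(- \frac{1}{139}\right) \left(\left(4 + 2 \left(4^{2}\right)^{2}\right) - 1\right) 2 + 3 = \frac{104 \left(\left(4 + 2 \cdot 16^{2}\right) - 1\right) 2}{139} + 3 = \frac{104 \left(\left(4 + 2 \cdot 256\right) - 1\right) 2}{139} + 3 = \frac{104 \left(\left(4 + 512\right) - 1\right) 2}{139} + 3 = \frac{104 \left(516 - 1\right) 2}{139} + 3 = \frac{104 \cdot 515 \cdot 2}{139} + 3 = \frac{104}{139} \cdot 1030 + 3 = \frac{107120}{139} + 3 = \frac{107537}{139}$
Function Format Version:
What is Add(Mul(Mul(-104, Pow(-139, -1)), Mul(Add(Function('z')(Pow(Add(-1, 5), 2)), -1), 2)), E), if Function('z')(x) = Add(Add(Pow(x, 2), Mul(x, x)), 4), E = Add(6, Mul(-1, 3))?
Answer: Rational(107537, 139) ≈ 773.65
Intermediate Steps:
E = 3 (E = Add(6, -3) = 3)
Function('z')(x) = Add(4, Mul(2, Pow(x, 2))) (Function('z')(x) = Add(Add(Pow(x, 2), Pow(x, 2)), 4) = Add(Mul(2, Pow(x, 2)), 4) = Add(4, Mul(2, Pow(x, 2))))
Add(Mul(Mul(-104, Pow(-139, -1)), Mul(Add(Function('z')(Pow(Add(-1, 5), 2)), -1), 2)), E) = Add(Mul(Mul(-104, Pow(-139, -1)), Mul(Add(Add(4, Mul(2, Pow(Pow(Add(-1, 5), 2), 2))), -1), 2)), 3) = Add(Mul(Mul(-104, Rational(-1, 139)), Mul(Add(Add(4, Mul(2, Pow(Pow(4, 2), 2))), -1), 2)), 3) = Add(Mul(Rational(104, 139), Mul(Add(Add(4, Mul(2, Pow(16, 2))), -1), 2)), 3) = Add(Mul(Rational(104, 139), Mul(Add(Add(4, Mul(2, 256)), -1), 2)), 3) = Add(Mul(Rational(104, 139), Mul(Add(Add(4, 512), -1), 2)), 3) = Add(Mul(Rational(104, 139), Mul(Add(516, -1), 2)), 3) = Add(Mul(Rational(104, 139), Mul(515, 2)), 3) = Add(Mul(Rational(104, 139), 1030), 3) = Add(Rational(107120, 139), 3) = Rational(107537, 139)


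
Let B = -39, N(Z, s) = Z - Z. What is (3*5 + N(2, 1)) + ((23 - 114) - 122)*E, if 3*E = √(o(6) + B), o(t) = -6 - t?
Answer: 15 - 71*I*√51 ≈ 15.0 - 507.04*I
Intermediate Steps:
N(Z, s) = 0
E = I*√51/3 (E = √((-6 - 1*6) - 39)/3 = √((-6 - 6) - 39)/3 = √(-12 - 39)/3 = √(-51)/3 = (I*√51)/3 = I*√51/3 ≈ 2.3805*I)
(3*5 + N(2, 1)) + ((23 - 114) - 122)*E = (3*5 + 0) + ((23 - 114) - 122)*(I*√51/3) = (15 + 0) + (-91 - 122)*(I*√51/3) = 15 - 71*I*√51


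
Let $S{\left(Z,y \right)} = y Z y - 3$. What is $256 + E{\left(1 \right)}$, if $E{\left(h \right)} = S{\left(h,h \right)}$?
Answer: $254$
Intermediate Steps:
$S{\left(Z,y \right)} = -3 + Z y^{2}$ ($S{\left(Z,y \right)} = Z y y - 3 = Z y^{2} - 3 = -3 + Z y^{2}$)
$E{\left(h \right)} = -3 + h^{3}$ ($E{\left(h \right)} = -3 + h h^{2} = -3 + h^{3}$)
$256 + E{\left(1 \right)} = 256 - \left(3 - 1^{3}\right) = 256 + \left(-3 + 1\right) = 256 - 2 = 254$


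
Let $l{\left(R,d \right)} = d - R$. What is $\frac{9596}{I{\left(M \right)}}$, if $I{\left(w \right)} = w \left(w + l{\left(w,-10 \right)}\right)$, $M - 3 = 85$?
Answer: $- \frac{2399}{220} \approx -10.905$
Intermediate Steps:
$M = 88$ ($M = 3 + 85 = 88$)
$I{\left(w \right)} = - 10 w$ ($I{\left(w \right)} = w \left(w - \left(10 + w\right)\right) = w \left(-10\right) = - 10 w$)
$\frac{9596}{I{\left(M \right)}} = \frac{9596}{\left(-10\right) 88} = \frac{9596}{-880} = 9596 \left(- \frac{1}{880}\right) = - \frac{2399}{220}$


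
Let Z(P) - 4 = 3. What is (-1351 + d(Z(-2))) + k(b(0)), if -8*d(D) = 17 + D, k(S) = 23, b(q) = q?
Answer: -1331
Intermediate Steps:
Z(P) = 7 (Z(P) = 4 + 3 = 7)
d(D) = -17/8 - D/8 (d(D) = -(17 + D)/8 = -17/8 - D/8)
(-1351 + d(Z(-2))) + k(b(0)) = (-1351 + (-17/8 - 1/8*7)) + 23 = (-1351 + (-17/8 - 7/8)) + 23 = (-1351 - 3) + 23 = -1354 + 23 = -1331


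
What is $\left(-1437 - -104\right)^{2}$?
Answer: $1776889$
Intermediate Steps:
$\left(-1437 - -104\right)^{2} = \left(-1437 + 104\right)^{2} = \left(-1333\right)^{2} = 1776889$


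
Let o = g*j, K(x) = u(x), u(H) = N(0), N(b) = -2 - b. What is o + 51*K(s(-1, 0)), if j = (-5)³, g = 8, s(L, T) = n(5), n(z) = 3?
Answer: -1102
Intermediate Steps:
s(L, T) = 3
j = -125
u(H) = -2 (u(H) = -2 - 1*0 = -2 + 0 = -2)
K(x) = -2
o = -1000 (o = 8*(-125) = -1000)
o + 51*K(s(-1, 0)) = -1000 + 51*(-2) = -1000 - 102 = -1102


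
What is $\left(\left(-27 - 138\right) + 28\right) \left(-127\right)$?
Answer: $17399$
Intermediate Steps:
$\left(\left(-27 - 138\right) + 28\right) \left(-127\right) = \left(-165 + 28\right) \left(-127\right) = \left(-137\right) \left(-127\right) = 17399$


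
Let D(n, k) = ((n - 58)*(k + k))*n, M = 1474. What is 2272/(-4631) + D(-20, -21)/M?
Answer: -13944184/310277 ≈ -44.941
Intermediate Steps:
D(n, k) = 2*k*n*(-58 + n) (D(n, k) = ((-58 + n)*(2*k))*n = (2*k*(-58 + n))*n = 2*k*n*(-58 + n))
2272/(-4631) + D(-20, -21)/M = 2272/(-4631) + (2*(-21)*(-20)*(-58 - 20))/1474 = 2272*(-1/4631) + (2*(-21)*(-20)*(-78))*(1/1474) = -2272/4631 - 65520*1/1474 = -2272/4631 - 32760/737 = -13944184/310277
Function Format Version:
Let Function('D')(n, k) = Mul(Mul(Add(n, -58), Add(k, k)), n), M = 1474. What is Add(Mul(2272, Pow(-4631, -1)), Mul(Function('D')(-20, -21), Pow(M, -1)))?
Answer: Rational(-13944184, 310277) ≈ -44.941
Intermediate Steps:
Function('D')(n, k) = Mul(2, k, n, Add(-58, n)) (Function('D')(n, k) = Mul(Mul(Add(-58, n), Mul(2, k)), n) = Mul(Mul(2, k, Add(-58, n)), n) = Mul(2, k, n, Add(-58, n)))
Add(Mul(2272, Pow(-4631, -1)), Mul(Function('D')(-20, -21), Pow(M, -1))) = Add(Mul(2272, Pow(-4631, -1)), Mul(Mul(2, -21, -20, Add(-58, -20)), Pow(1474, -1))) = Add(Mul(2272, Rational(-1, 4631)), Mul(Mul(2, -21, -20, -78), Rational(1, 1474))) = Add(Rational(-2272, 4631), Mul(-65520, Rational(1, 1474))) = Add(Rational(-2272, 4631), Rational(-32760, 737)) = Rational(-13944184, 310277)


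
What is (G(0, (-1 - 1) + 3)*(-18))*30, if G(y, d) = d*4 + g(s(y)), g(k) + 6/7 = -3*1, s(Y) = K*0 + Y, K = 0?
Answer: -540/7 ≈ -77.143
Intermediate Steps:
s(Y) = Y (s(Y) = 0*0 + Y = 0 + Y = Y)
g(k) = -27/7 (g(k) = -6/7 - 3*1 = -6/7 - 3 = -27/7)
G(y, d) = -27/7 + 4*d (G(y, d) = d*4 - 27/7 = 4*d - 27/7 = -27/7 + 4*d)
(G(0, (-1 - 1) + 3)*(-18))*30 = ((-27/7 + 4*((-1 - 1) + 3))*(-18))*30 = ((-27/7 + 4*(-2 + 3))*(-18))*30 = ((-27/7 + 4*1)*(-18))*30 = ((-27/7 + 4)*(-18))*30 = ((⅐)*(-18))*30 = -18/7*30 = -540/7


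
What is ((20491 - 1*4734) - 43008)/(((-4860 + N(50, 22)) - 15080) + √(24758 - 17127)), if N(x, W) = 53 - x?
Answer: 77614741/56782334 + 3893*√7631/56782334 ≈ 1.3729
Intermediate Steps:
((20491 - 1*4734) - 43008)/(((-4860 + N(50, 22)) - 15080) + √(24758 - 17127)) = ((20491 - 1*4734) - 43008)/(((-4860 + (53 - 1*50)) - 15080) + √(24758 - 17127)) = ((20491 - 4734) - 43008)/(((-4860 + (53 - 50)) - 15080) + √7631) = (15757 - 43008)/(((-4860 + 3) - 15080) + √7631) = -27251/((-4857 - 15080) + √7631) = -27251/(-19937 + √7631)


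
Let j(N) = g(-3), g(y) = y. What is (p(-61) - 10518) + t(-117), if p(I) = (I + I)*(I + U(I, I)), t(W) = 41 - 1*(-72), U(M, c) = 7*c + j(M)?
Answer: 49497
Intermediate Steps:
j(N) = -3
U(M, c) = -3 + 7*c (U(M, c) = 7*c - 3 = -3 + 7*c)
t(W) = 113 (t(W) = 41 + 72 = 113)
p(I) = 2*I*(-3 + 8*I) (p(I) = (I + I)*(I + (-3 + 7*I)) = (2*I)*(-3 + 8*I) = 2*I*(-3 + 8*I))
(p(-61) - 10518) + t(-117) = (2*(-61)*(-3 + 8*(-61)) - 10518) + 113 = (2*(-61)*(-3 - 488) - 10518) + 113 = (2*(-61)*(-491) - 10518) + 113 = (59902 - 10518) + 113 = 49384 + 113 = 49497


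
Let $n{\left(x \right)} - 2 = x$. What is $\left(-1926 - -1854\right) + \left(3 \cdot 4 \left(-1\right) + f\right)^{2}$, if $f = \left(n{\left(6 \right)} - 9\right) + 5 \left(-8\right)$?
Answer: $2737$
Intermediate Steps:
$n{\left(x \right)} = 2 + x$
$f = -41$ ($f = \left(\left(2 + 6\right) - 9\right) + 5 \left(-8\right) = \left(8 - 9\right) - 40 = -1 - 40 = -41$)
$\left(-1926 - -1854\right) + \left(3 \cdot 4 \left(-1\right) + f\right)^{2} = \left(-1926 - -1854\right) + \left(3 \cdot 4 \left(-1\right) - 41\right)^{2} = \left(-1926 + 1854\right) + \left(12 \left(-1\right) - 41\right)^{2} = -72 + \left(-12 - 41\right)^{2} = -72 + \left(-53\right)^{2} = -72 + 2809 = 2737$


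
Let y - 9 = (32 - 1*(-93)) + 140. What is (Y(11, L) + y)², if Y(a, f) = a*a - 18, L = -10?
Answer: 142129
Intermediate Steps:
Y(a, f) = -18 + a² (Y(a, f) = a² - 18 = -18 + a²)
y = 274 (y = 9 + ((32 - 1*(-93)) + 140) = 9 + ((32 + 93) + 140) = 9 + (125 + 140) = 9 + 265 = 274)
(Y(11, L) + y)² = ((-18 + 11²) + 274)² = ((-18 + 121) + 274)² = (103 + 274)² = 377² = 142129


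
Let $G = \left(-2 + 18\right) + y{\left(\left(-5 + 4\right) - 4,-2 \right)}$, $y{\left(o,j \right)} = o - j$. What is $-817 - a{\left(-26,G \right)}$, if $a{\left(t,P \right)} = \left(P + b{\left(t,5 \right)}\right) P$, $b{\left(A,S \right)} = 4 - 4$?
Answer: $-986$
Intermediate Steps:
$b{\left(A,S \right)} = 0$ ($b{\left(A,S \right)} = 4 - 4 = 0$)
$G = 13$ ($G = \left(-2 + 18\right) + \left(\left(\left(-5 + 4\right) - 4\right) - -2\right) = 16 + \left(\left(-1 - 4\right) + 2\right) = 16 + \left(-5 + 2\right) = 16 - 3 = 13$)
$a{\left(t,P \right)} = P^{2}$ ($a{\left(t,P \right)} = \left(P + 0\right) P = P P = P^{2}$)
$-817 - a{\left(-26,G \right)} = -817 - 13^{2} = -817 - 169 = -986$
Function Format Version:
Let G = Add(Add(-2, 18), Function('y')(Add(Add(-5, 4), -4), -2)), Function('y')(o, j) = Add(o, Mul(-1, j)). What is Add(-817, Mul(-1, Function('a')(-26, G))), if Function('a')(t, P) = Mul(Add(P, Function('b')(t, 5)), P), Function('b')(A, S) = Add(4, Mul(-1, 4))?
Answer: -986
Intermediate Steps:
Function('b')(A, S) = 0 (Function('b')(A, S) = Add(4, -4) = 0)
G = 13 (G = Add(Add(-2, 18), Add(Add(Add(-5, 4), -4), Mul(-1, -2))) = Add(16, Add(Add(-1, -4), 2)) = Add(16, Add(-5, 2)) = Add(16, -3) = 13)
Function('a')(t, P) = Pow(P, 2) (Function('a')(t, P) = Mul(Add(P, 0), P) = Mul(P, P) = Pow(P, 2))
Add(-817, Mul(-1, Function('a')(-26, G))) = Add(-817, Mul(-1, Pow(13, 2))) = Add(-817, Mul(-1, 169)) = Add(-817, -169) = -986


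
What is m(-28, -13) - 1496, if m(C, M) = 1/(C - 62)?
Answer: -134641/90 ≈ -1496.0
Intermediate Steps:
m(C, M) = 1/(-62 + C)
m(-28, -13) - 1496 = 1/(-62 - 28) - 1496 = 1/(-90) - 1496 = -1/90 - 1496 = -134641/90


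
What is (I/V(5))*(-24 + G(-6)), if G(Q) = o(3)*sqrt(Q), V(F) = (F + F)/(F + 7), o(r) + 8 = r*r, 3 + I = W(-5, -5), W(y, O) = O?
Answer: 1152/5 - 48*I*sqrt(6)/5 ≈ 230.4 - 23.515*I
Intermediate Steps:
I = -8 (I = -3 - 5 = -8)
o(r) = -8 + r**2 (o(r) = -8 + r*r = -8 + r**2)
V(F) = 2*F/(7 + F) (V(F) = (2*F)/(7 + F) = 2*F/(7 + F))
G(Q) = sqrt(Q) (G(Q) = (-8 + 3**2)*sqrt(Q) = (-8 + 9)*sqrt(Q) = 1*sqrt(Q) = sqrt(Q))
(I/V(5))*(-24 + G(-6)) = (-8/(2*5/(7 + 5)))*(-24 + sqrt(-6)) = (-8/(2*5/12))*(-24 + I*sqrt(6)) = (-8/(2*5*(1/12)))*(-24 + I*sqrt(6)) = (-8/5/6)*(-24 + I*sqrt(6)) = (-8*6/5)*(-24 + I*sqrt(6)) = -48*(-24 + I*sqrt(6))/5 = 1152/5 - 48*I*sqrt(6)/5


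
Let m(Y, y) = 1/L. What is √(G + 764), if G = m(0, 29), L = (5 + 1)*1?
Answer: √27510/6 ≈ 27.644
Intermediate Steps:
L = 6 (L = 6*1 = 6)
m(Y, y) = ⅙ (m(Y, y) = 1/6 = ⅙)
G = ⅙ ≈ 0.16667
√(G + 764) = √(⅙ + 764) = √(4585/6) = √27510/6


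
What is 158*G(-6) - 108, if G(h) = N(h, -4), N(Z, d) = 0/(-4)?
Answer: -108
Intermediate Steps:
N(Z, d) = 0 (N(Z, d) = 0*(-¼) = 0)
G(h) = 0
158*G(-6) - 108 = 158*0 - 108 = 0 - 108 = -108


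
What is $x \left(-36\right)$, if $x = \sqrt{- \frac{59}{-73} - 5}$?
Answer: $- \frac{108 i \sqrt{2482}}{73} \approx - 73.706 i$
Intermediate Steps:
$x = \frac{3 i \sqrt{2482}}{73}$ ($x = \sqrt{\left(-59\right) \left(- \frac{1}{73}\right) - 5} = \sqrt{\frac{59}{73} - 5} = \sqrt{- \frac{306}{73}} = \frac{3 i \sqrt{2482}}{73} \approx 2.0474 i$)
$x \left(-36\right) = \frac{3 i \sqrt{2482}}{73} \left(-36\right) = - \frac{108 i \sqrt{2482}}{73}$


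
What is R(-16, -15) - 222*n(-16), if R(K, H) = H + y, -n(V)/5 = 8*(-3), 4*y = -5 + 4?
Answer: -106621/4 ≈ -26655.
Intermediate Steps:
y = -1/4 (y = (-5 + 4)/4 = (1/4)*(-1) = -1/4 ≈ -0.25000)
n(V) = 120 (n(V) = -40*(-3) = -5*(-24) = 120)
R(K, H) = -1/4 + H (R(K, H) = H - 1/4 = -1/4 + H)
R(-16, -15) - 222*n(-16) = (-1/4 - 15) - 222*120 = -61/4 - 26640 = -106621/4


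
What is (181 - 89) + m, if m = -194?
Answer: -102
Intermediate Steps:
(181 - 89) + m = (181 - 89) - 194 = 92 - 194 = -102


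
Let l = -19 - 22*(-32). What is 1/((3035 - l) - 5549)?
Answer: -1/3199 ≈ -0.00031260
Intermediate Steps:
l = 685 (l = -19 + 704 = 685)
1/((3035 - l) - 5549) = 1/((3035 - 1*685) - 5549) = 1/((3035 - 685) - 5549) = 1/(2350 - 5549) = 1/(-3199) = -1/3199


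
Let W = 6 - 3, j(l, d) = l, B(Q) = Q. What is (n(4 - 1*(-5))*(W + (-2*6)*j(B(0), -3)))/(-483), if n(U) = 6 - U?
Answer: 3/161 ≈ 0.018634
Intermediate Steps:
W = 3
(n(4 - 1*(-5))*(W + (-2*6)*j(B(0), -3)))/(-483) = ((6 - (4 - 1*(-5)))*(3 - 2*6*0))/(-483) = ((6 - (4 + 5))*(3 - 12*0))*(-1/483) = ((6 - 1*9)*(3 + 0))*(-1/483) = ((6 - 9)*3)*(-1/483) = -3*3*(-1/483) = -9*(-1/483) = 3/161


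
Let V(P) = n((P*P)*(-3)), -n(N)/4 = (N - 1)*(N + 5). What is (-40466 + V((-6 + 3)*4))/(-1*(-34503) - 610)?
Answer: -780030/33893 ≈ -23.014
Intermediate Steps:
n(N) = -4*(-1 + N)*(5 + N) (n(N) = -4*(N - 1)*(N + 5) = -4*(-1 + N)*(5 + N))
V(P) = 20 - 36*P⁴ + 48*P² (V(P) = 20 - 16*P*P*(-3) - 4*9*P⁴ = 20 - 16*P²*(-3) - 4*9*P⁴ = 20 - (-48)*P² - 4*9*P⁴ = 20 + 48*P² - 36*P⁴ = 20 - 36*P⁴ + 48*P²)
(-40466 + V((-6 + 3)*4))/(-1*(-34503) - 610) = (-40466 + (20 - 36*256*(-6 + 3)⁴ + 48*((-6 + 3)*4)²))/(-1*(-34503) - 610) = (-40466 + (20 - 36*(-3*4)⁴ + 48*(-3*4)²))/(34503 - 610) = (-40466 + (20 - 36*(-12)⁴ + 48*(-12)²))/33893 = (-40466 + (20 - 36*20736 + 48*144))*(1/33893) = (-40466 + (20 - 746496 + 6912))*(1/33893) = (-40466 - 739564)*(1/33893) = -780030*1/33893 = -780030/33893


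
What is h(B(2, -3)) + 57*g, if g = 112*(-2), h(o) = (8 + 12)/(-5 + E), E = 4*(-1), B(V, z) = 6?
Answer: -114932/9 ≈ -12770.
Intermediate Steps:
E = -4
h(o) = -20/9 (h(o) = (8 + 12)/(-5 - 4) = 20/(-9) = 20*(-⅑) = -20/9)
g = -224
h(B(2, -3)) + 57*g = -20/9 + 57*(-224) = -20/9 - 12768 = -114932/9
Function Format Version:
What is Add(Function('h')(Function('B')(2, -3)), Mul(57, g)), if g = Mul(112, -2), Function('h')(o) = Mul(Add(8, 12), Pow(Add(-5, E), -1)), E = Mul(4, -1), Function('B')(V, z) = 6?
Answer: Rational(-114932, 9) ≈ -12770.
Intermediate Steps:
E = -4
Function('h')(o) = Rational(-20, 9) (Function('h')(o) = Mul(Add(8, 12), Pow(Add(-5, -4), -1)) = Mul(20, Pow(-9, -1)) = Mul(20, Rational(-1, 9)) = Rational(-20, 9))
g = -224
Add(Function('h')(Function('B')(2, -3)), Mul(57, g)) = Add(Rational(-20, 9), Mul(57, -224)) = Add(Rational(-20, 9), -12768) = Rational(-114932, 9)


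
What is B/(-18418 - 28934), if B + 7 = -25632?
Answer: 25639/47352 ≈ 0.54146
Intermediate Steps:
B = -25639 (B = -7 - 25632 = -25639)
B/(-18418 - 28934) = -25639/(-18418 - 28934) = -25639/(-47352) = -25639*(-1/47352) = 25639/47352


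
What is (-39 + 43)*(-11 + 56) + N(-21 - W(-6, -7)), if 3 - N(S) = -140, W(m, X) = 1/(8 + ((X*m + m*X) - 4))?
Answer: 323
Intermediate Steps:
W(m, X) = 1/(4 + 2*X*m) (W(m, X) = 1/(8 + ((X*m + X*m) - 4)) = 1/(8 + (2*X*m - 4)) = 1/(8 + (-4 + 2*X*m)) = 1/(4 + 2*X*m))
N(S) = 143 (N(S) = 3 - 1*(-140) = 3 + 140 = 143)
(-39 + 43)*(-11 + 56) + N(-21 - W(-6, -7)) = (-39 + 43)*(-11 + 56) + 143 = 4*45 + 143 = 180 + 143 = 323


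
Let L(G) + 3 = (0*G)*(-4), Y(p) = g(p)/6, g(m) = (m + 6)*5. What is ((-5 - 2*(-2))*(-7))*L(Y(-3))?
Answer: -21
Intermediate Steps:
g(m) = 30 + 5*m (g(m) = (6 + m)*5 = 30 + 5*m)
Y(p) = 5 + 5*p/6 (Y(p) = (30 + 5*p)/6 = (30 + 5*p)*(⅙) = 5 + 5*p/6)
L(G) = -3 (L(G) = -3 + (0*G)*(-4) = -3 + 0*(-4) = -3 + 0 = -3)
((-5 - 2*(-2))*(-7))*L(Y(-3)) = ((-5 - 2*(-2))*(-7))*(-3) = ((-5 + 4)*(-7))*(-3) = -1*(-7)*(-3) = 7*(-3) = -21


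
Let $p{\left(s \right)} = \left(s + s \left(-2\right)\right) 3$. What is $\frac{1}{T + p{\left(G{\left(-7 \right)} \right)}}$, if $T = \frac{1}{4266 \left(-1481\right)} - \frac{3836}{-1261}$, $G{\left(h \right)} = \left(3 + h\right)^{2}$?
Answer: $- \frac{7966929906}{358176995893} \approx -0.022243$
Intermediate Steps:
$p{\left(s \right)} = - 3 s$ ($p{\left(s \right)} = \left(s - 2 s\right) 3 = - s 3 = - 3 s$)
$T = \frac{24235639595}{7966929906}$ ($T = \frac{1}{4266} \left(- \frac{1}{1481}\right) - - \frac{3836}{1261} = - \frac{1}{6317946} + \frac{3836}{1261} = \frac{24235639595}{7966929906} \approx 3.042$)
$\frac{1}{T + p{\left(G{\left(-7 \right)} \right)}} = \frac{1}{\frac{24235639595}{7966929906} - 3 \left(3 - 7\right)^{2}} = \frac{1}{\frac{24235639595}{7966929906} - 3 \left(-4\right)^{2}} = \frac{1}{\frac{24235639595}{7966929906} - 48} = \frac{1}{- \frac{358176995893}{7966929906}} = - \frac{7966929906}{358176995893}$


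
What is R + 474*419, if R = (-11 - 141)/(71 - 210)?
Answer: 27606386/139 ≈ 1.9861e+5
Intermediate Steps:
R = 152/139 (R = -152/(-139) = -152*(-1/139) = 152/139 ≈ 1.0935)
R + 474*419 = 152/139 + 474*419 = 152/139 + 198606 = 27606386/139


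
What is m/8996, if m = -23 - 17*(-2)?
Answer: 11/8996 ≈ 0.0012228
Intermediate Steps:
m = 11 (m = -23 + 34 = 11)
m/8996 = 11/8996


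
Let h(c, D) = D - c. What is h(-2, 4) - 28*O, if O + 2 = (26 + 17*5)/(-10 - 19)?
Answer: 4906/29 ≈ 169.17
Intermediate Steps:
O = -169/29 (O = -2 + (26 + 17*5)/(-10 - 19) = -2 + (26 + 85)/(-29) = -2 + 111*(-1/29) = -2 - 111/29 = -169/29 ≈ -5.8276)
h(-2, 4) - 28*O = (4 - 1*(-2)) - 28*(-169/29) = (4 + 2) + 4732/29 = 6 + 4732/29 = 4906/29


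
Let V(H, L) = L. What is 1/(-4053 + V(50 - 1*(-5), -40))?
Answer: -1/4093 ≈ -0.00024432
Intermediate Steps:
1/(-4053 + V(50 - 1*(-5), -40)) = 1/(-4053 - 40) = 1/(-4093) = -1/4093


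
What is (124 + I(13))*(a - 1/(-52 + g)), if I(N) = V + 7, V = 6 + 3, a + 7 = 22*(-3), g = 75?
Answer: -235200/23 ≈ -10226.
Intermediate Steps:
a = -73 (a = -7 + 22*(-3) = -7 - 66 = -73)
V = 9
I(N) = 16 (I(N) = 9 + 7 = 16)
(124 + I(13))*(a - 1/(-52 + g)) = (124 + 16)*(-73 - 1/(-52 + 75)) = 140*(-73 - 1/23) = 140*(-1680/23) = -235200/23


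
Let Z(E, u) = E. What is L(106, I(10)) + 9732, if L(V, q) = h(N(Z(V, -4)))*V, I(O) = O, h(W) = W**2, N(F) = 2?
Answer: 10156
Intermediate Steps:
L(V, q) = 4*V (L(V, q) = 2**2*V = 4*V)
L(106, I(10)) + 9732 = 4*106 + 9732 = 424 + 9732 = 10156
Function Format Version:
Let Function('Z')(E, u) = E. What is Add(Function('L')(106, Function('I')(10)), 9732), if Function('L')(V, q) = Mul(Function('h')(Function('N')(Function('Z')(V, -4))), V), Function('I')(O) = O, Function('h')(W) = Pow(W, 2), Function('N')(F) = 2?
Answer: 10156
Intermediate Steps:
Function('L')(V, q) = Mul(4, V) (Function('L')(V, q) = Mul(Pow(2, 2), V) = Mul(4, V))
Add(Function('L')(106, Function('I')(10)), 9732) = Add(Mul(4, 106), 9732) = Add(424, 9732) = 10156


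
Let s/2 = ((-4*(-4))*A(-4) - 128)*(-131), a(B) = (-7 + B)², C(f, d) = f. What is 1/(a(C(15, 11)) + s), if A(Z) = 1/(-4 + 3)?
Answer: 1/37792 ≈ 2.6461e-5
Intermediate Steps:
A(Z) = -1 (A(Z) = 1/(-1) = -1)
s = 37728 (s = 2*((-4*(-4)*(-1) - 128)*(-131)) = 2*((16*(-1) - 128)*(-131)) = 2*((-16 - 128)*(-131)) = 2*(-144*(-131)) = 2*18864 = 37728)
1/(a(C(15, 11)) + s) = 1/((-7 + 15)² + 37728) = 1/(8² + 37728) = 1/(64 + 37728) = 1/37792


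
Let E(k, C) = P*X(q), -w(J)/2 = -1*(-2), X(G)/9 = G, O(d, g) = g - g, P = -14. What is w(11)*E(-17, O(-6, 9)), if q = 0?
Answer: 0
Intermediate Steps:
O(d, g) = 0
X(G) = 9*G
w(J) = -4 (w(J) = -(-2)*(-2) = -2*2 = -4)
E(k, C) = 0 (E(k, C) = -126*0 = -14*0 = 0)
w(11)*E(-17, O(-6, 9)) = -4*0 = 0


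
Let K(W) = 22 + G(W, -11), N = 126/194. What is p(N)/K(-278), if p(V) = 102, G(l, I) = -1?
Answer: 34/7 ≈ 4.8571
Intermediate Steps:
N = 63/97 (N = 126*(1/194) = 63/97 ≈ 0.64948)
K(W) = 21 (K(W) = 22 - 1 = 21)
p(N)/K(-278) = 102/21 = 102*(1/21) = 34/7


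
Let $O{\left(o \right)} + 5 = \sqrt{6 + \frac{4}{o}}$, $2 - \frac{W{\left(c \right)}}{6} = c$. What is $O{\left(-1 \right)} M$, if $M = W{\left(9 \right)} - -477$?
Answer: $-2175 + 435 \sqrt{2} \approx -1559.8$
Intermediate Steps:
$W{\left(c \right)} = 12 - 6 c$
$M = 435$ ($M = \left(12 - 54\right) - -477 = \left(12 - 54\right) + 477 = -42 + 477 = 435$)
$O{\left(o \right)} = -5 + \sqrt{6 + \frac{4}{o}}$
$O{\left(-1 \right)} M = \left(-5 + \sqrt{6 + \frac{4}{-1}}\right) 435 = \left(-5 + \sqrt{6 + 4 \left(-1\right)}\right) 435 = \left(-5 + \sqrt{6 - 4}\right) 435 = \left(-5 + \sqrt{2}\right) 435 = -2175 + 435 \sqrt{2}$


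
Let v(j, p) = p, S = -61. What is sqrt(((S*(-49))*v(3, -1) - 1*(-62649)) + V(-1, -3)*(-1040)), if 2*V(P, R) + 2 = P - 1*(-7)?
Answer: 2*sqrt(14395) ≈ 239.96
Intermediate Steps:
V(P, R) = 5/2 + P/2 (V(P, R) = -1 + (P - 1*(-7))/2 = -1 + (P + 7)/2 = -1 + (7 + P)/2 = -1 + (7/2 + P/2) = 5/2 + P/2)
sqrt(((S*(-49))*v(3, -1) - 1*(-62649)) + V(-1, -3)*(-1040)) = sqrt((-61*(-49)*(-1) - 1*(-62649)) + (5/2 + (1/2)*(-1))*(-1040)) = sqrt((2989*(-1) + 62649) + (5/2 - 1/2)*(-1040)) = sqrt((-2989 + 62649) + 2*(-1040)) = sqrt(59660 - 2080) = sqrt(57580) = 2*sqrt(14395)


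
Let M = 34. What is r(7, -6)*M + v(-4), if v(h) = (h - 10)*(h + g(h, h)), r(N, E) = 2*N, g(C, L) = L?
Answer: 588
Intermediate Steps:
v(h) = 2*h*(-10 + h) (v(h) = (h - 10)*(h + h) = (-10 + h)*(2*h) = 2*h*(-10 + h))
r(7, -6)*M + v(-4) = (2*7)*34 + 2*(-4)*(-10 - 4) = 14*34 + 2*(-4)*(-14) = 476 + 112 = 588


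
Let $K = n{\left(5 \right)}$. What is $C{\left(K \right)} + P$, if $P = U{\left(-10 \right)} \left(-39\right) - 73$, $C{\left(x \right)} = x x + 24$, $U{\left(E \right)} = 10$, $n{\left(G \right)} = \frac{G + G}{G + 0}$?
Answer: $-435$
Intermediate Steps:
$n{\left(G \right)} = 2$ ($n{\left(G \right)} = \frac{2 G}{G} = 2$)
$K = 2$
$C{\left(x \right)} = 24 + x^{2}$ ($C{\left(x \right)} = x^{2} + 24 = 24 + x^{2}$)
$P = -463$ ($P = 10 \left(-39\right) - 73 = -390 - 73 = -463$)
$C{\left(K \right)} + P = \left(24 + 2^{2}\right) - 463 = \left(24 + 4\right) - 463 = 28 - 463 = -435$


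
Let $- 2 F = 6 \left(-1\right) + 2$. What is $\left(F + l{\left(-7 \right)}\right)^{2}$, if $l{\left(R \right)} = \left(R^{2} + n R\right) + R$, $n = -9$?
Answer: $11449$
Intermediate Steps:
$l{\left(R \right)} = R^{2} - 8 R$ ($l{\left(R \right)} = \left(R^{2} - 9 R\right) + R = R^{2} - 8 R$)
$F = 2$ ($F = - \frac{6 \left(-1\right) + 2}{2} = - \frac{-6 + 2}{2} = \left(- \frac{1}{2}\right) \left(-4\right) = 2$)
$\left(F + l{\left(-7 \right)}\right)^{2} = \left(2 - 7 \left(-8 - 7\right)\right)^{2} = \left(2 - -105\right)^{2} = \left(2 + 105\right)^{2} = 107^{2} = 11449$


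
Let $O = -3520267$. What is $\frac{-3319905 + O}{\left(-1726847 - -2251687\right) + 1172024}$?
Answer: $- \frac{1710043}{424216} \approx -4.0311$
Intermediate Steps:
$\frac{-3319905 + O}{\left(-1726847 - -2251687\right) + 1172024} = \frac{-3319905 - 3520267}{\left(-1726847 - -2251687\right) + 1172024} = - \frac{6840172}{\left(-1726847 + 2251687\right) + 1172024} = - \frac{6840172}{524840 + 1172024} = - \frac{6840172}{1696864} = \left(-6840172\right) \frac{1}{1696864} = - \frac{1710043}{424216}$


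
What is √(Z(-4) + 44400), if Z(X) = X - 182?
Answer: √44214 ≈ 210.27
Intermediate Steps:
Z(X) = -182 + X
√(Z(-4) + 44400) = √((-182 - 4) + 44400) = √(-186 + 44400) = √44214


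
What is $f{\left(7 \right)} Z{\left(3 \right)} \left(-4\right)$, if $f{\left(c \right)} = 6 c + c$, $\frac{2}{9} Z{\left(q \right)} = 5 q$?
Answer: $-13230$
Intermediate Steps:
$Z{\left(q \right)} = \frac{45 q}{2}$ ($Z{\left(q \right)} = \frac{9 \cdot 5 q}{2} = \frac{45 q}{2}$)
$f{\left(c \right)} = 7 c$
$f{\left(7 \right)} Z{\left(3 \right)} \left(-4\right) = 7 \cdot 7 \cdot \frac{45}{2} \cdot 3 \left(-4\right) = 49 \cdot \frac{135}{2} \left(-4\right) = \frac{6615}{2} \left(-4\right) = -13230$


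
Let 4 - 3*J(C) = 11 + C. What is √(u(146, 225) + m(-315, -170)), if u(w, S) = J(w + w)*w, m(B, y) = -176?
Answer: I*√132546/3 ≈ 121.36*I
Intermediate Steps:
J(C) = -7/3 - C/3 (J(C) = 4/3 - (11 + C)/3 = 4/3 + (-11/3 - C/3) = -7/3 - C/3)
u(w, S) = w*(-7/3 - 2*w/3) (u(w, S) = (-7/3 - (w + w)/3)*w = (-7/3 - 2*w/3)*w = w*(-7/3 - 2*w/3))
√(u(146, 225) + m(-315, -170)) = √(-⅓*146*(7 + 2*146) - 176) = √(-⅓*146*(7 + 292) - 176) = √(-⅓*146*299 - 176) = √(-43654/3 - 176) = √(-44182/3) = I*√132546/3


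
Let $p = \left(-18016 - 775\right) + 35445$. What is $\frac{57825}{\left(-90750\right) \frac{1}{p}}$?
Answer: $- \frac{583647}{55} \approx -10612.0$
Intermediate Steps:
$p = 16654$ ($p = -18791 + 35445 = 16654$)
$\frac{57825}{\left(-90750\right) \frac{1}{p}} = \frac{57825}{\left(-90750\right) \frac{1}{16654}} = \frac{57825}{- \frac{4125}{757}} = 57825 \left(- \frac{757}{4125}\right) = - \frac{583647}{55}$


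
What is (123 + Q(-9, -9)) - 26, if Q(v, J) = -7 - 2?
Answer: 88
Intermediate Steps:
Q(v, J) = -9
(123 + Q(-9, -9)) - 26 = (123 - 9) - 26 = 114 - 26 = 88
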